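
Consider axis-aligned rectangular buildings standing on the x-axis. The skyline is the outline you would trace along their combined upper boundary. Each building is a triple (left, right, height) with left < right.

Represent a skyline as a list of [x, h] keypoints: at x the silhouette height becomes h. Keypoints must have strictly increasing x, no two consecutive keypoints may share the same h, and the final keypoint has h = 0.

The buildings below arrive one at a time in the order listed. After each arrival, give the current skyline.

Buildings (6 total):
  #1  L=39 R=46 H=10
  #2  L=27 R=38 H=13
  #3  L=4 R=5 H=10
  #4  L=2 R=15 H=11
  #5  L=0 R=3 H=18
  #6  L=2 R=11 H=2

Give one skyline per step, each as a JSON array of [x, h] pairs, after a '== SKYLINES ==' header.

== SKYLINES ==
[[39,10],[46,0]]
[[27,13],[38,0],[39,10],[46,0]]
[[4,10],[5,0],[27,13],[38,0],[39,10],[46,0]]
[[2,11],[15,0],[27,13],[38,0],[39,10],[46,0]]
[[0,18],[3,11],[15,0],[27,13],[38,0],[39,10],[46,0]]
[[0,18],[3,11],[15,0],[27,13],[38,0],[39,10],[46,0]]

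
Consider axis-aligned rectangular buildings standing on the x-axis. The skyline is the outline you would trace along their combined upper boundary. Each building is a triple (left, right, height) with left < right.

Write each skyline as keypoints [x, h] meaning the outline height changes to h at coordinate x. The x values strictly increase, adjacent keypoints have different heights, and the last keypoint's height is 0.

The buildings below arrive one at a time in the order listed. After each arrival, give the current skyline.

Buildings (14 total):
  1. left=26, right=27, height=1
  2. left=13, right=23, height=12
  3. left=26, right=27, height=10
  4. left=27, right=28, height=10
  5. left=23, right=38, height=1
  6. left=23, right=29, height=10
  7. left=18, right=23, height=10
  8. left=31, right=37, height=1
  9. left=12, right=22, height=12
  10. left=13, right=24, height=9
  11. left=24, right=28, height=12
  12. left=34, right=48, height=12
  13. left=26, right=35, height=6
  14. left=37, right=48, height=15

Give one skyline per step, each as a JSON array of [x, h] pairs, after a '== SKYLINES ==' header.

== SKYLINES ==
[[26,1],[27,0]]
[[13,12],[23,0],[26,1],[27,0]]
[[13,12],[23,0],[26,10],[27,0]]
[[13,12],[23,0],[26,10],[28,0]]
[[13,12],[23,1],[26,10],[28,1],[38,0]]
[[13,12],[23,10],[29,1],[38,0]]
[[13,12],[23,10],[29,1],[38,0]]
[[13,12],[23,10],[29,1],[38,0]]
[[12,12],[23,10],[29,1],[38,0]]
[[12,12],[23,10],[29,1],[38,0]]
[[12,12],[23,10],[24,12],[28,10],[29,1],[38,0]]
[[12,12],[23,10],[24,12],[28,10],[29,1],[34,12],[48,0]]
[[12,12],[23,10],[24,12],[28,10],[29,6],[34,12],[48,0]]
[[12,12],[23,10],[24,12],[28,10],[29,6],[34,12],[37,15],[48,0]]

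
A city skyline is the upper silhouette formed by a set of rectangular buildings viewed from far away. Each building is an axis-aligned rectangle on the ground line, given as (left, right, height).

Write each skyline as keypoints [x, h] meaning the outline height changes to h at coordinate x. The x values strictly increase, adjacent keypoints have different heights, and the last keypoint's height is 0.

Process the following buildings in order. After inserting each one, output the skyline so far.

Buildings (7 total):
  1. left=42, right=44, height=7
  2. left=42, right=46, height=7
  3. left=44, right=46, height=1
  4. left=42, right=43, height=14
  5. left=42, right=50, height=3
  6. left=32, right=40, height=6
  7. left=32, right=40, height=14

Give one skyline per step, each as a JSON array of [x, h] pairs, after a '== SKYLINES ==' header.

== SKYLINES ==
[[42,7],[44,0]]
[[42,7],[46,0]]
[[42,7],[46,0]]
[[42,14],[43,7],[46,0]]
[[42,14],[43,7],[46,3],[50,0]]
[[32,6],[40,0],[42,14],[43,7],[46,3],[50,0]]
[[32,14],[40,0],[42,14],[43,7],[46,3],[50,0]]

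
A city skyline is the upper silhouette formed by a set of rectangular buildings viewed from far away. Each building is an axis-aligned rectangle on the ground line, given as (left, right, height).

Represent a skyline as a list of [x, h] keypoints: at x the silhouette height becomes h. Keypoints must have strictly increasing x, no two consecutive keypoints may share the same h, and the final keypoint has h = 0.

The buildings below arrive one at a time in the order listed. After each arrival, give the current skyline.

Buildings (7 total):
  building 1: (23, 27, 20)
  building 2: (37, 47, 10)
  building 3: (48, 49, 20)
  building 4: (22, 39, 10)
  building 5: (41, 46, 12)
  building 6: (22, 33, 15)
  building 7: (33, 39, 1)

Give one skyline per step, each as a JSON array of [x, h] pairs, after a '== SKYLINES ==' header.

== SKYLINES ==
[[23,20],[27,0]]
[[23,20],[27,0],[37,10],[47,0]]
[[23,20],[27,0],[37,10],[47,0],[48,20],[49,0]]
[[22,10],[23,20],[27,10],[47,0],[48,20],[49,0]]
[[22,10],[23,20],[27,10],[41,12],[46,10],[47,0],[48,20],[49,0]]
[[22,15],[23,20],[27,15],[33,10],[41,12],[46,10],[47,0],[48,20],[49,0]]
[[22,15],[23,20],[27,15],[33,10],[41,12],[46,10],[47,0],[48,20],[49,0]]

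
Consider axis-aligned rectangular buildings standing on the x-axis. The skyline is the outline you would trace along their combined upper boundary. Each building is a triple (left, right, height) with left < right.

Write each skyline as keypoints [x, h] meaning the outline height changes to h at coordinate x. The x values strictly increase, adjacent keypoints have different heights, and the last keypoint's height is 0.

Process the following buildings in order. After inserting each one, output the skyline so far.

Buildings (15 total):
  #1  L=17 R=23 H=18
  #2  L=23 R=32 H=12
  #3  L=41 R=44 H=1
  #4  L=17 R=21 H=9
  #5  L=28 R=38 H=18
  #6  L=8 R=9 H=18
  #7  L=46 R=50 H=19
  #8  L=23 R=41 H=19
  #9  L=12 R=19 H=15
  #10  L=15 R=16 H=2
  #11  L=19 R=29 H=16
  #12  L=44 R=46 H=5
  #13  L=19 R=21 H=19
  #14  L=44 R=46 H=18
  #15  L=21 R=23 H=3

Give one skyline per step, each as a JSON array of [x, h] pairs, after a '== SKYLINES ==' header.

== SKYLINES ==
[[17,18],[23,0]]
[[17,18],[23,12],[32,0]]
[[17,18],[23,12],[32,0],[41,1],[44,0]]
[[17,18],[23,12],[32,0],[41,1],[44,0]]
[[17,18],[23,12],[28,18],[38,0],[41,1],[44,0]]
[[8,18],[9,0],[17,18],[23,12],[28,18],[38,0],[41,1],[44,0]]
[[8,18],[9,0],[17,18],[23,12],[28,18],[38,0],[41,1],[44,0],[46,19],[50,0]]
[[8,18],[9,0],[17,18],[23,19],[41,1],[44,0],[46,19],[50,0]]
[[8,18],[9,0],[12,15],[17,18],[23,19],[41,1],[44,0],[46,19],[50,0]]
[[8,18],[9,0],[12,15],[17,18],[23,19],[41,1],[44,0],[46,19],[50,0]]
[[8,18],[9,0],[12,15],[17,18],[23,19],[41,1],[44,0],[46,19],[50,0]]
[[8,18],[9,0],[12,15],[17,18],[23,19],[41,1],[44,5],[46,19],[50,0]]
[[8,18],[9,0],[12,15],[17,18],[19,19],[21,18],[23,19],[41,1],[44,5],[46,19],[50,0]]
[[8,18],[9,0],[12,15],[17,18],[19,19],[21,18],[23,19],[41,1],[44,18],[46,19],[50,0]]
[[8,18],[9,0],[12,15],[17,18],[19,19],[21,18],[23,19],[41,1],[44,18],[46,19],[50,0]]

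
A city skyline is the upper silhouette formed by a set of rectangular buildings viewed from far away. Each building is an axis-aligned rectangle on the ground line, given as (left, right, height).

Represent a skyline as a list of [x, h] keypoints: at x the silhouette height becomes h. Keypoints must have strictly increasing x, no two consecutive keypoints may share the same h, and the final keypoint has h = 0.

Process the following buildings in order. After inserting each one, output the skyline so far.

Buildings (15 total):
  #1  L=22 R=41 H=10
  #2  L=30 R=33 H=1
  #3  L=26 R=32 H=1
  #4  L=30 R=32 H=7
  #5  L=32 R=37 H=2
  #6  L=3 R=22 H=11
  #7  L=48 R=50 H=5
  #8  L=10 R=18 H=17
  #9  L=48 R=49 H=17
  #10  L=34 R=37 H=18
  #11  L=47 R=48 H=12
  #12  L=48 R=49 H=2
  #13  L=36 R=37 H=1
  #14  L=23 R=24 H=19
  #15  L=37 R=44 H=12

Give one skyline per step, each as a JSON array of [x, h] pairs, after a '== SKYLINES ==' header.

== SKYLINES ==
[[22,10],[41,0]]
[[22,10],[41,0]]
[[22,10],[41,0]]
[[22,10],[41,0]]
[[22,10],[41,0]]
[[3,11],[22,10],[41,0]]
[[3,11],[22,10],[41,0],[48,5],[50,0]]
[[3,11],[10,17],[18,11],[22,10],[41,0],[48,5],[50,0]]
[[3,11],[10,17],[18,11],[22,10],[41,0],[48,17],[49,5],[50,0]]
[[3,11],[10,17],[18,11],[22,10],[34,18],[37,10],[41,0],[48,17],[49,5],[50,0]]
[[3,11],[10,17],[18,11],[22,10],[34,18],[37,10],[41,0],[47,12],[48,17],[49,5],[50,0]]
[[3,11],[10,17],[18,11],[22,10],[34,18],[37,10],[41,0],[47,12],[48,17],[49,5],[50,0]]
[[3,11],[10,17],[18,11],[22,10],[34,18],[37,10],[41,0],[47,12],[48,17],[49,5],[50,0]]
[[3,11],[10,17],[18,11],[22,10],[23,19],[24,10],[34,18],[37,10],[41,0],[47,12],[48,17],[49,5],[50,0]]
[[3,11],[10,17],[18,11],[22,10],[23,19],[24,10],[34,18],[37,12],[44,0],[47,12],[48,17],[49,5],[50,0]]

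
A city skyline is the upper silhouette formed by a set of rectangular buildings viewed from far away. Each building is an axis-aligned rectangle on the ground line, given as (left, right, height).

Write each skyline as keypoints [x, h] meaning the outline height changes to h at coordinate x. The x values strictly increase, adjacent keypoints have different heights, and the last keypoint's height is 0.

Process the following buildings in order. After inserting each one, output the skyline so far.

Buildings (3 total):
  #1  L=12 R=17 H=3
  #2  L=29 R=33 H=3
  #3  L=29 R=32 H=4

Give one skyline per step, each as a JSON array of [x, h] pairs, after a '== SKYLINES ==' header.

== SKYLINES ==
[[12,3],[17,0]]
[[12,3],[17,0],[29,3],[33,0]]
[[12,3],[17,0],[29,4],[32,3],[33,0]]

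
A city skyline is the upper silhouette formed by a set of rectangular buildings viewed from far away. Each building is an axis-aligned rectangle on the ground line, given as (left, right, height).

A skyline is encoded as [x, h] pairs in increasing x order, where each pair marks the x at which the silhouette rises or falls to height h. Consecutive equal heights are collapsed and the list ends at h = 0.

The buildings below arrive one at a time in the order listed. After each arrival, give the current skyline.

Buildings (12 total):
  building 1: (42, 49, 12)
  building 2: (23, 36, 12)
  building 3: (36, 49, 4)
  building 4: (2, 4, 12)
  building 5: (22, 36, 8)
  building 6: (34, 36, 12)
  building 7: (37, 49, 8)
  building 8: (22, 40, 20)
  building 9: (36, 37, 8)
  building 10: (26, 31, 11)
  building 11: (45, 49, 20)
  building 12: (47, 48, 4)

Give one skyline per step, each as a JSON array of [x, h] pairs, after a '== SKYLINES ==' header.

== SKYLINES ==
[[42,12],[49,0]]
[[23,12],[36,0],[42,12],[49,0]]
[[23,12],[36,4],[42,12],[49,0]]
[[2,12],[4,0],[23,12],[36,4],[42,12],[49,0]]
[[2,12],[4,0],[22,8],[23,12],[36,4],[42,12],[49,0]]
[[2,12],[4,0],[22,8],[23,12],[36,4],[42,12],[49,0]]
[[2,12],[4,0],[22,8],[23,12],[36,4],[37,8],[42,12],[49,0]]
[[2,12],[4,0],[22,20],[40,8],[42,12],[49,0]]
[[2,12],[4,0],[22,20],[40,8],[42,12],[49,0]]
[[2,12],[4,0],[22,20],[40,8],[42,12],[49,0]]
[[2,12],[4,0],[22,20],[40,8],[42,12],[45,20],[49,0]]
[[2,12],[4,0],[22,20],[40,8],[42,12],[45,20],[49,0]]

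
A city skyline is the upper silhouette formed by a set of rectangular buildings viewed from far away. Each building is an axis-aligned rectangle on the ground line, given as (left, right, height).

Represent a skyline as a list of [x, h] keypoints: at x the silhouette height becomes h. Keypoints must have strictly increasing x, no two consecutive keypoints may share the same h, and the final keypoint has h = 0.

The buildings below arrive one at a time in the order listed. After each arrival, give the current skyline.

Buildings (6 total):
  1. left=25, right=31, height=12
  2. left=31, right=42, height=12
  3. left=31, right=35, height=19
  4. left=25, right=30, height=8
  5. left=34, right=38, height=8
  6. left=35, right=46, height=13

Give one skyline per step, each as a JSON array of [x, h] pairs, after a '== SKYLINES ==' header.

== SKYLINES ==
[[25,12],[31,0]]
[[25,12],[42,0]]
[[25,12],[31,19],[35,12],[42,0]]
[[25,12],[31,19],[35,12],[42,0]]
[[25,12],[31,19],[35,12],[42,0]]
[[25,12],[31,19],[35,13],[46,0]]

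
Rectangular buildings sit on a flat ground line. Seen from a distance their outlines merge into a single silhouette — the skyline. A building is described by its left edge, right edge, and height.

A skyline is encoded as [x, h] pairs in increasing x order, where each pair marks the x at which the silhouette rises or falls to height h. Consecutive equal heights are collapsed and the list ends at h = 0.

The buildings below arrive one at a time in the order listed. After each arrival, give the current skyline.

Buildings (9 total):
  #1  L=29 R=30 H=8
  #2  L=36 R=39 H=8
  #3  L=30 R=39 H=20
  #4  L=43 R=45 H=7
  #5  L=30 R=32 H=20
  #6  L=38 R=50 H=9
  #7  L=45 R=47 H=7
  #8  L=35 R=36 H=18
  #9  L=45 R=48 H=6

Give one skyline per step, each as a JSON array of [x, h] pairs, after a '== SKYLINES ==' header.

== SKYLINES ==
[[29,8],[30,0]]
[[29,8],[30,0],[36,8],[39,0]]
[[29,8],[30,20],[39,0]]
[[29,8],[30,20],[39,0],[43,7],[45,0]]
[[29,8],[30,20],[39,0],[43,7],[45,0]]
[[29,8],[30,20],[39,9],[50,0]]
[[29,8],[30,20],[39,9],[50,0]]
[[29,8],[30,20],[39,9],[50,0]]
[[29,8],[30,20],[39,9],[50,0]]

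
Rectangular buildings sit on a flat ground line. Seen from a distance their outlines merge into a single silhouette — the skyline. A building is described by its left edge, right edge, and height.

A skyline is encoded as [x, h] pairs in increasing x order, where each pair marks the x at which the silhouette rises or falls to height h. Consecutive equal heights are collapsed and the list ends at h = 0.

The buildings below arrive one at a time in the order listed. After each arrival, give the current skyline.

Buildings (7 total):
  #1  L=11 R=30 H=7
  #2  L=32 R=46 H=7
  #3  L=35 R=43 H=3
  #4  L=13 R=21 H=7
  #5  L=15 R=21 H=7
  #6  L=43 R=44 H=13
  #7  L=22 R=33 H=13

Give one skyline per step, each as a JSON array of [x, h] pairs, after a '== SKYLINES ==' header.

== SKYLINES ==
[[11,7],[30,0]]
[[11,7],[30,0],[32,7],[46,0]]
[[11,7],[30,0],[32,7],[46,0]]
[[11,7],[30,0],[32,7],[46,0]]
[[11,7],[30,0],[32,7],[46,0]]
[[11,7],[30,0],[32,7],[43,13],[44,7],[46,0]]
[[11,7],[22,13],[33,7],[43,13],[44,7],[46,0]]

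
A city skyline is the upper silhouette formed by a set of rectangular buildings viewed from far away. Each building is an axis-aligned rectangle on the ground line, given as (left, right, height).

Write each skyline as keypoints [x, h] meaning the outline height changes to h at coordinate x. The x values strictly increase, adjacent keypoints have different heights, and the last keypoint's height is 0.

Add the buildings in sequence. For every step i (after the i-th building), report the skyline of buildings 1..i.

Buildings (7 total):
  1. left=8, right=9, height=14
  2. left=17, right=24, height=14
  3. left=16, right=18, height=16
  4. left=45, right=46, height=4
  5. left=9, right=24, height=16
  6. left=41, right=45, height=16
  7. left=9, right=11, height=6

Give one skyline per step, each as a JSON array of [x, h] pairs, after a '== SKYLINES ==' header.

== SKYLINES ==
[[8,14],[9,0]]
[[8,14],[9,0],[17,14],[24,0]]
[[8,14],[9,0],[16,16],[18,14],[24,0]]
[[8,14],[9,0],[16,16],[18,14],[24,0],[45,4],[46,0]]
[[8,14],[9,16],[24,0],[45,4],[46,0]]
[[8,14],[9,16],[24,0],[41,16],[45,4],[46,0]]
[[8,14],[9,16],[24,0],[41,16],[45,4],[46,0]]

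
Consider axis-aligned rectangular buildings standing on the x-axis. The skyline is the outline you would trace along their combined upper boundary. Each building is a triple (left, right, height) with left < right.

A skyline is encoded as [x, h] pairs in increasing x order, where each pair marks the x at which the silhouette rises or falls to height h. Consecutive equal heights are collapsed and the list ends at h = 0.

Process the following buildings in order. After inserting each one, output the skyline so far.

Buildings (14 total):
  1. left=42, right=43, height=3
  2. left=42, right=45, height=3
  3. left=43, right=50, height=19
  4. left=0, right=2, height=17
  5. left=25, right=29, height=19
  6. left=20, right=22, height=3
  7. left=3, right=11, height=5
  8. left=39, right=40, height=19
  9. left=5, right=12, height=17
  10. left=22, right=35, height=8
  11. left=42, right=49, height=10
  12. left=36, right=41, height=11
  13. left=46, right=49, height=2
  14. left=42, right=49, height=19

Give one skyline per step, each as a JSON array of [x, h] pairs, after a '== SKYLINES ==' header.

== SKYLINES ==
[[42,3],[43,0]]
[[42,3],[45,0]]
[[42,3],[43,19],[50,0]]
[[0,17],[2,0],[42,3],[43,19],[50,0]]
[[0,17],[2,0],[25,19],[29,0],[42,3],[43,19],[50,0]]
[[0,17],[2,0],[20,3],[22,0],[25,19],[29,0],[42,3],[43,19],[50,0]]
[[0,17],[2,0],[3,5],[11,0],[20,3],[22,0],[25,19],[29,0],[42,3],[43,19],[50,0]]
[[0,17],[2,0],[3,5],[11,0],[20,3],[22,0],[25,19],[29,0],[39,19],[40,0],[42,3],[43,19],[50,0]]
[[0,17],[2,0],[3,5],[5,17],[12,0],[20,3],[22,0],[25,19],[29,0],[39,19],[40,0],[42,3],[43,19],[50,0]]
[[0,17],[2,0],[3,5],[5,17],[12,0],[20,3],[22,8],[25,19],[29,8],[35,0],[39,19],[40,0],[42,3],[43,19],[50,0]]
[[0,17],[2,0],[3,5],[5,17],[12,0],[20,3],[22,8],[25,19],[29,8],[35,0],[39,19],[40,0],[42,10],[43,19],[50,0]]
[[0,17],[2,0],[3,5],[5,17],[12,0],[20,3],[22,8],[25,19],[29,8],[35,0],[36,11],[39,19],[40,11],[41,0],[42,10],[43,19],[50,0]]
[[0,17],[2,0],[3,5],[5,17],[12,0],[20,3],[22,8],[25,19],[29,8],[35,0],[36,11],[39,19],[40,11],[41,0],[42,10],[43,19],[50,0]]
[[0,17],[2,0],[3,5],[5,17],[12,0],[20,3],[22,8],[25,19],[29,8],[35,0],[36,11],[39,19],[40,11],[41,0],[42,19],[50,0]]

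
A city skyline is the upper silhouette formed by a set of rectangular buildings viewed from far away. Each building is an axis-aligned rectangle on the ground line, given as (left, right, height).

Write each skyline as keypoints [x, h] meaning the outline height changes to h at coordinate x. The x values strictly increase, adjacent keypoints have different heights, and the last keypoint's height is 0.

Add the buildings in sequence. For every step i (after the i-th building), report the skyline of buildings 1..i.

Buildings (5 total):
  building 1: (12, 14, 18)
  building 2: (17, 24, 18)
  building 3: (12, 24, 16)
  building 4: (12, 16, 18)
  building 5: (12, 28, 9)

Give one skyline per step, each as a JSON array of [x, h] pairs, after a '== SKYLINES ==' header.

== SKYLINES ==
[[12,18],[14,0]]
[[12,18],[14,0],[17,18],[24,0]]
[[12,18],[14,16],[17,18],[24,0]]
[[12,18],[16,16],[17,18],[24,0]]
[[12,18],[16,16],[17,18],[24,9],[28,0]]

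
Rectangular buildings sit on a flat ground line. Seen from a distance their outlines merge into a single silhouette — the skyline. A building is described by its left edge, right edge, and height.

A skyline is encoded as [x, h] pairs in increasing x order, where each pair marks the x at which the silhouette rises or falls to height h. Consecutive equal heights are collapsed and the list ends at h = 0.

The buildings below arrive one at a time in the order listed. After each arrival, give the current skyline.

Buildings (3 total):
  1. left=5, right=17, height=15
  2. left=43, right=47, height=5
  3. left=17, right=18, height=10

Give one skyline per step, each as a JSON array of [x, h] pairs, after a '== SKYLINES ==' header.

== SKYLINES ==
[[5,15],[17,0]]
[[5,15],[17,0],[43,5],[47,0]]
[[5,15],[17,10],[18,0],[43,5],[47,0]]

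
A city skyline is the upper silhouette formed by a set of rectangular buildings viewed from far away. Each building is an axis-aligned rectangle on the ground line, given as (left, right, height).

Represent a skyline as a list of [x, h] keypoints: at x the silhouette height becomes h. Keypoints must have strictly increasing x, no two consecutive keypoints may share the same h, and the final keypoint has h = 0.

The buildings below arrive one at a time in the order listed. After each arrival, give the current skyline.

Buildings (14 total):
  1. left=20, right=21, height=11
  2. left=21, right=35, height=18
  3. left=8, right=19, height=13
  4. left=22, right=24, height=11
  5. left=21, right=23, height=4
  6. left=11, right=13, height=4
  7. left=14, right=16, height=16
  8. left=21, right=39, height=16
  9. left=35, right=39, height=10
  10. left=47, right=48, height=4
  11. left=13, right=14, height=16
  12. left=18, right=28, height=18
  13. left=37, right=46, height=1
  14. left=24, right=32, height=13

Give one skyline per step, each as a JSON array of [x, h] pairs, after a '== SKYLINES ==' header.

== SKYLINES ==
[[20,11],[21,0]]
[[20,11],[21,18],[35,0]]
[[8,13],[19,0],[20,11],[21,18],[35,0]]
[[8,13],[19,0],[20,11],[21,18],[35,0]]
[[8,13],[19,0],[20,11],[21,18],[35,0]]
[[8,13],[19,0],[20,11],[21,18],[35,0]]
[[8,13],[14,16],[16,13],[19,0],[20,11],[21,18],[35,0]]
[[8,13],[14,16],[16,13],[19,0],[20,11],[21,18],[35,16],[39,0]]
[[8,13],[14,16],[16,13],[19,0],[20,11],[21,18],[35,16],[39,0]]
[[8,13],[14,16],[16,13],[19,0],[20,11],[21,18],[35,16],[39,0],[47,4],[48,0]]
[[8,13],[13,16],[16,13],[19,0],[20,11],[21,18],[35,16],[39,0],[47,4],[48,0]]
[[8,13],[13,16],[16,13],[18,18],[35,16],[39,0],[47,4],[48,0]]
[[8,13],[13,16],[16,13],[18,18],[35,16],[39,1],[46,0],[47,4],[48,0]]
[[8,13],[13,16],[16,13],[18,18],[35,16],[39,1],[46,0],[47,4],[48,0]]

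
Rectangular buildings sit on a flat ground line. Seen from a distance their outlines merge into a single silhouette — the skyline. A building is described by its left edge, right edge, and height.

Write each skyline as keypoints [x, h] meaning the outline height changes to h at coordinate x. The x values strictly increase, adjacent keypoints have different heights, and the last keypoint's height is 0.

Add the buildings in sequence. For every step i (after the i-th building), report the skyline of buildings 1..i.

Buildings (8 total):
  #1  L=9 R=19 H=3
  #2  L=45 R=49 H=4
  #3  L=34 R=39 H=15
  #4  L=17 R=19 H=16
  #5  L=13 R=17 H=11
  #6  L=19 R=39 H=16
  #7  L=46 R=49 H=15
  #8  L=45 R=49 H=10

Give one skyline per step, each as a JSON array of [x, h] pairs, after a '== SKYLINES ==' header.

== SKYLINES ==
[[9,3],[19,0]]
[[9,3],[19,0],[45,4],[49,0]]
[[9,3],[19,0],[34,15],[39,0],[45,4],[49,0]]
[[9,3],[17,16],[19,0],[34,15],[39,0],[45,4],[49,0]]
[[9,3],[13,11],[17,16],[19,0],[34,15],[39,0],[45,4],[49,0]]
[[9,3],[13,11],[17,16],[39,0],[45,4],[49,0]]
[[9,3],[13,11],[17,16],[39,0],[45,4],[46,15],[49,0]]
[[9,3],[13,11],[17,16],[39,0],[45,10],[46,15],[49,0]]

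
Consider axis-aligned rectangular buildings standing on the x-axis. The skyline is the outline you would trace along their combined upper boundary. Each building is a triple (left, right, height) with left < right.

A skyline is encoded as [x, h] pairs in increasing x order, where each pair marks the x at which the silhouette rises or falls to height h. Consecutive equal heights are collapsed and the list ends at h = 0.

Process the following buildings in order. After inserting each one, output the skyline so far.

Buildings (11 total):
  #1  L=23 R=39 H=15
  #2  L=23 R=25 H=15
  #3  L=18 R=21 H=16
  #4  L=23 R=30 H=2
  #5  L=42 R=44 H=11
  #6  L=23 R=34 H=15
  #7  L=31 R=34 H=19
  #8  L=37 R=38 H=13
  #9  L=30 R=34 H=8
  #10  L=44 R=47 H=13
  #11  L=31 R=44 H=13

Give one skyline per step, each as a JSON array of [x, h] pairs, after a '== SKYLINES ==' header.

== SKYLINES ==
[[23,15],[39,0]]
[[23,15],[39,0]]
[[18,16],[21,0],[23,15],[39,0]]
[[18,16],[21,0],[23,15],[39,0]]
[[18,16],[21,0],[23,15],[39,0],[42,11],[44,0]]
[[18,16],[21,0],[23,15],[39,0],[42,11],[44,0]]
[[18,16],[21,0],[23,15],[31,19],[34,15],[39,0],[42,11],[44,0]]
[[18,16],[21,0],[23,15],[31,19],[34,15],[39,0],[42,11],[44,0]]
[[18,16],[21,0],[23,15],[31,19],[34,15],[39,0],[42,11],[44,0]]
[[18,16],[21,0],[23,15],[31,19],[34,15],[39,0],[42,11],[44,13],[47,0]]
[[18,16],[21,0],[23,15],[31,19],[34,15],[39,13],[47,0]]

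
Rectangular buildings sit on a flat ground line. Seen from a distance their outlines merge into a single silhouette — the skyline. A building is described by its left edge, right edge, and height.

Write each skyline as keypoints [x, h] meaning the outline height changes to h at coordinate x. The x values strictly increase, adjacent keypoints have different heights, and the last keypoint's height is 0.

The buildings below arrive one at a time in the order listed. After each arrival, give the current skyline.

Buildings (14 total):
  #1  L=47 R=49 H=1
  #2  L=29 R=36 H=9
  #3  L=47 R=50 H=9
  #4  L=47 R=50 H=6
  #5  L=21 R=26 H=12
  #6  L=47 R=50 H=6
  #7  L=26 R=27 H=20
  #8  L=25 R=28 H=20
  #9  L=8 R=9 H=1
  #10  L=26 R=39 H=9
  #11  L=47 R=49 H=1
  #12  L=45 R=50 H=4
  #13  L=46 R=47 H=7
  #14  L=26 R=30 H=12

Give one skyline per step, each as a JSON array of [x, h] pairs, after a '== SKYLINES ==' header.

== SKYLINES ==
[[47,1],[49,0]]
[[29,9],[36,0],[47,1],[49,0]]
[[29,9],[36,0],[47,9],[50,0]]
[[29,9],[36,0],[47,9],[50,0]]
[[21,12],[26,0],[29,9],[36,0],[47,9],[50,0]]
[[21,12],[26,0],[29,9],[36,0],[47,9],[50,0]]
[[21,12],[26,20],[27,0],[29,9],[36,0],[47,9],[50,0]]
[[21,12],[25,20],[28,0],[29,9],[36,0],[47,9],[50,0]]
[[8,1],[9,0],[21,12],[25,20],[28,0],[29,9],[36,0],[47,9],[50,0]]
[[8,1],[9,0],[21,12],[25,20],[28,9],[39,0],[47,9],[50,0]]
[[8,1],[9,0],[21,12],[25,20],[28,9],[39,0],[47,9],[50,0]]
[[8,1],[9,0],[21,12],[25,20],[28,9],[39,0],[45,4],[47,9],[50,0]]
[[8,1],[9,0],[21,12],[25,20],[28,9],[39,0],[45,4],[46,7],[47,9],[50,0]]
[[8,1],[9,0],[21,12],[25,20],[28,12],[30,9],[39,0],[45,4],[46,7],[47,9],[50,0]]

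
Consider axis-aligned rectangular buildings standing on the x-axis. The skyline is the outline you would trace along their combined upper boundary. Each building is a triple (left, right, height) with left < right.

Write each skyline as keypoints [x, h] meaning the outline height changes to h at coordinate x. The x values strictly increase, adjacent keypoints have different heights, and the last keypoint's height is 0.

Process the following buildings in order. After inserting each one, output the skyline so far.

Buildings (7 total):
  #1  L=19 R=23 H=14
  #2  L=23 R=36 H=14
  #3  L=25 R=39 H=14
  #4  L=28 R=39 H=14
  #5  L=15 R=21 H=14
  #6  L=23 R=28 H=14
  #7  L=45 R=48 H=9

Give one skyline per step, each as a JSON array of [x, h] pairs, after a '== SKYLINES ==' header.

== SKYLINES ==
[[19,14],[23,0]]
[[19,14],[36,0]]
[[19,14],[39,0]]
[[19,14],[39,0]]
[[15,14],[39,0]]
[[15,14],[39,0]]
[[15,14],[39,0],[45,9],[48,0]]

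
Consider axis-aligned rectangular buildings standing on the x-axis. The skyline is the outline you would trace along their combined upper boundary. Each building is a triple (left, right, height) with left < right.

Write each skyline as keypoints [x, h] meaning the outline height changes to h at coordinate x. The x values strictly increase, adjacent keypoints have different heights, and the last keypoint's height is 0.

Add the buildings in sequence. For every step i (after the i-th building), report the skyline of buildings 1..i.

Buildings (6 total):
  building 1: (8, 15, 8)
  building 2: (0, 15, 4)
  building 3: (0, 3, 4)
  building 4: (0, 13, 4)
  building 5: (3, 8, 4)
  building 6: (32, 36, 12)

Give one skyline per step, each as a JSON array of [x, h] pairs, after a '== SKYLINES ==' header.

== SKYLINES ==
[[8,8],[15,0]]
[[0,4],[8,8],[15,0]]
[[0,4],[8,8],[15,0]]
[[0,4],[8,8],[15,0]]
[[0,4],[8,8],[15,0]]
[[0,4],[8,8],[15,0],[32,12],[36,0]]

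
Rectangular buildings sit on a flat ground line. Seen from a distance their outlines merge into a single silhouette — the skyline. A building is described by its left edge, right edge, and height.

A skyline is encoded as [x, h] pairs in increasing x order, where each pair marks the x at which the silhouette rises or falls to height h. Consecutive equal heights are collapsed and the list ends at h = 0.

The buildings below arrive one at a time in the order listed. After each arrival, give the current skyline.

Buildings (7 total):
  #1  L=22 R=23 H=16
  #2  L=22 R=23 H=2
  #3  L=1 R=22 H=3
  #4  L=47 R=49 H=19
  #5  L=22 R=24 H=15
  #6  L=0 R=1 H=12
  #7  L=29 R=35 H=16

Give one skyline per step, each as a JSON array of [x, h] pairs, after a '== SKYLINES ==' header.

== SKYLINES ==
[[22,16],[23,0]]
[[22,16],[23,0]]
[[1,3],[22,16],[23,0]]
[[1,3],[22,16],[23,0],[47,19],[49,0]]
[[1,3],[22,16],[23,15],[24,0],[47,19],[49,0]]
[[0,12],[1,3],[22,16],[23,15],[24,0],[47,19],[49,0]]
[[0,12],[1,3],[22,16],[23,15],[24,0],[29,16],[35,0],[47,19],[49,0]]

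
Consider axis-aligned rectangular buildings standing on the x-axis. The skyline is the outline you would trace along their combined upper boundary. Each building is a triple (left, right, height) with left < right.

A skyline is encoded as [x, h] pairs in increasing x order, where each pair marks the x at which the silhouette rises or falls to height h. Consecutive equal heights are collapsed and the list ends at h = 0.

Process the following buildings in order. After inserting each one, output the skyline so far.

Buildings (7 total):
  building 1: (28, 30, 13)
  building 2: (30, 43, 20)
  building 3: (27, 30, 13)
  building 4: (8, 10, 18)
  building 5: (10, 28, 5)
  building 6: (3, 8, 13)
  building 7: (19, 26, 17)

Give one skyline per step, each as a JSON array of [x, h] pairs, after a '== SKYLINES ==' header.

== SKYLINES ==
[[28,13],[30,0]]
[[28,13],[30,20],[43,0]]
[[27,13],[30,20],[43,0]]
[[8,18],[10,0],[27,13],[30,20],[43,0]]
[[8,18],[10,5],[27,13],[30,20],[43,0]]
[[3,13],[8,18],[10,5],[27,13],[30,20],[43,0]]
[[3,13],[8,18],[10,5],[19,17],[26,5],[27,13],[30,20],[43,0]]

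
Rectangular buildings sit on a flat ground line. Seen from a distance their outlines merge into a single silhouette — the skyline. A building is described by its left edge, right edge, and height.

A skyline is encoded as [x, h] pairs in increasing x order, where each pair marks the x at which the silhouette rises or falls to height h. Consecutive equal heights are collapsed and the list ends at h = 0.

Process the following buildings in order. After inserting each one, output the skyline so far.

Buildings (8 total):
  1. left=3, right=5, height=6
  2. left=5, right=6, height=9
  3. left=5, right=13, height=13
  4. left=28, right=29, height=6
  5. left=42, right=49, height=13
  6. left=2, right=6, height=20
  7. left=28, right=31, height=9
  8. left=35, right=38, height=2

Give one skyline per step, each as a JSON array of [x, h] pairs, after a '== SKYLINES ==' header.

== SKYLINES ==
[[3,6],[5,0]]
[[3,6],[5,9],[6,0]]
[[3,6],[5,13],[13,0]]
[[3,6],[5,13],[13,0],[28,6],[29,0]]
[[3,6],[5,13],[13,0],[28,6],[29,0],[42,13],[49,0]]
[[2,20],[6,13],[13,0],[28,6],[29,0],[42,13],[49,0]]
[[2,20],[6,13],[13,0],[28,9],[31,0],[42,13],[49,0]]
[[2,20],[6,13],[13,0],[28,9],[31,0],[35,2],[38,0],[42,13],[49,0]]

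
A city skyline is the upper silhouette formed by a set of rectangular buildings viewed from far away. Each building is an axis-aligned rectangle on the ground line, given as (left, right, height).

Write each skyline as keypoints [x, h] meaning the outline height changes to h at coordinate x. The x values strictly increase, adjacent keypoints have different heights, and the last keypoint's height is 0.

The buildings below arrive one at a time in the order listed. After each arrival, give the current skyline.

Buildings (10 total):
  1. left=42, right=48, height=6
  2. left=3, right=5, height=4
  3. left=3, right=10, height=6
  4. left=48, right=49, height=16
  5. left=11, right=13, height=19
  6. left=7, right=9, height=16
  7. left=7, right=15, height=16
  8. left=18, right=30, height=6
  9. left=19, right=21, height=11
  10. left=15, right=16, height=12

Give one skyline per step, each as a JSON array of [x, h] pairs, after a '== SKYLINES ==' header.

== SKYLINES ==
[[42,6],[48,0]]
[[3,4],[5,0],[42,6],[48,0]]
[[3,6],[10,0],[42,6],[48,0]]
[[3,6],[10,0],[42,6],[48,16],[49,0]]
[[3,6],[10,0],[11,19],[13,0],[42,6],[48,16],[49,0]]
[[3,6],[7,16],[9,6],[10,0],[11,19],[13,0],[42,6],[48,16],[49,0]]
[[3,6],[7,16],[11,19],[13,16],[15,0],[42,6],[48,16],[49,0]]
[[3,6],[7,16],[11,19],[13,16],[15,0],[18,6],[30,0],[42,6],[48,16],[49,0]]
[[3,6],[7,16],[11,19],[13,16],[15,0],[18,6],[19,11],[21,6],[30,0],[42,6],[48,16],[49,0]]
[[3,6],[7,16],[11,19],[13,16],[15,12],[16,0],[18,6],[19,11],[21,6],[30,0],[42,6],[48,16],[49,0]]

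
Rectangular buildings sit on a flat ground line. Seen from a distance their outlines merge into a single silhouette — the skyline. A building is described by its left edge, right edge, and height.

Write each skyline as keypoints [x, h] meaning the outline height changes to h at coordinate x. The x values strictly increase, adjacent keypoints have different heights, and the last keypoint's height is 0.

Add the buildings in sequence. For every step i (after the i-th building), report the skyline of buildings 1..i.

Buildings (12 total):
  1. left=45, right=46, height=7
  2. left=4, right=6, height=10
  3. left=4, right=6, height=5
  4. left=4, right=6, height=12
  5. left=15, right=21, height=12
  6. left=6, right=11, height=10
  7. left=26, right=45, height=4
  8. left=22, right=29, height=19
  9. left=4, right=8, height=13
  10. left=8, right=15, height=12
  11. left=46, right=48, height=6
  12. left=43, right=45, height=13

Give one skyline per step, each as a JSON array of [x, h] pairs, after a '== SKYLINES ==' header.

== SKYLINES ==
[[45,7],[46,0]]
[[4,10],[6,0],[45,7],[46,0]]
[[4,10],[6,0],[45,7],[46,0]]
[[4,12],[6,0],[45,7],[46,0]]
[[4,12],[6,0],[15,12],[21,0],[45,7],[46,0]]
[[4,12],[6,10],[11,0],[15,12],[21,0],[45,7],[46,0]]
[[4,12],[6,10],[11,0],[15,12],[21,0],[26,4],[45,7],[46,0]]
[[4,12],[6,10],[11,0],[15,12],[21,0],[22,19],[29,4],[45,7],[46,0]]
[[4,13],[8,10],[11,0],[15,12],[21,0],[22,19],[29,4],[45,7],[46,0]]
[[4,13],[8,12],[21,0],[22,19],[29,4],[45,7],[46,0]]
[[4,13],[8,12],[21,0],[22,19],[29,4],[45,7],[46,6],[48,0]]
[[4,13],[8,12],[21,0],[22,19],[29,4],[43,13],[45,7],[46,6],[48,0]]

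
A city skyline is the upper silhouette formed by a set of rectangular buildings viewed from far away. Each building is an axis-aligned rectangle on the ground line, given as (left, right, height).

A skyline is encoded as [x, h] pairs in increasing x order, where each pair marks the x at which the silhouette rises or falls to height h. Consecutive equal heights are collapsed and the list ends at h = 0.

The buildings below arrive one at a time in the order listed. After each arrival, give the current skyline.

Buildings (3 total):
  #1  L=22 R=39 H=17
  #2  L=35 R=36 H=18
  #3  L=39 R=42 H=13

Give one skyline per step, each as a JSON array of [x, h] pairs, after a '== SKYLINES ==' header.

== SKYLINES ==
[[22,17],[39,0]]
[[22,17],[35,18],[36,17],[39,0]]
[[22,17],[35,18],[36,17],[39,13],[42,0]]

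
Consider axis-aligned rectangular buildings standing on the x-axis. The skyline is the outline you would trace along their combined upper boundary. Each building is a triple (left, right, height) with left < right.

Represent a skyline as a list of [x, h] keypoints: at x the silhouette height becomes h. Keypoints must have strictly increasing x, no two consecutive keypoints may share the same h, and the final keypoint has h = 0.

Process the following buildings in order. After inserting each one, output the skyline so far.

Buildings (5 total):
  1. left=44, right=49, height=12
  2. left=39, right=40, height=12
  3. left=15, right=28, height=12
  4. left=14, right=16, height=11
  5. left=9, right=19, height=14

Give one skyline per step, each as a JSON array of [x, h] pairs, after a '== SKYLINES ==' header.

== SKYLINES ==
[[44,12],[49,0]]
[[39,12],[40,0],[44,12],[49,0]]
[[15,12],[28,0],[39,12],[40,0],[44,12],[49,0]]
[[14,11],[15,12],[28,0],[39,12],[40,0],[44,12],[49,0]]
[[9,14],[19,12],[28,0],[39,12],[40,0],[44,12],[49,0]]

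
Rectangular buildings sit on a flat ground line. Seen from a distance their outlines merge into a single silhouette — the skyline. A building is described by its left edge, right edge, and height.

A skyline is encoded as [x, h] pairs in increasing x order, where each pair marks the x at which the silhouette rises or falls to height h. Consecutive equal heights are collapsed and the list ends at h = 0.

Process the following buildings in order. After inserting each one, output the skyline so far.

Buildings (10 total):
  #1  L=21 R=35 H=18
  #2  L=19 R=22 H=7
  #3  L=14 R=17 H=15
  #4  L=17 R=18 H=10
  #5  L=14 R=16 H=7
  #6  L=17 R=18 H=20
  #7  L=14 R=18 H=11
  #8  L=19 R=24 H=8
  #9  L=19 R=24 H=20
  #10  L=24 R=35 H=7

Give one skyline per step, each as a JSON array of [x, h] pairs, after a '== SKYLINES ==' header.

== SKYLINES ==
[[21,18],[35,0]]
[[19,7],[21,18],[35,0]]
[[14,15],[17,0],[19,7],[21,18],[35,0]]
[[14,15],[17,10],[18,0],[19,7],[21,18],[35,0]]
[[14,15],[17,10],[18,0],[19,7],[21,18],[35,0]]
[[14,15],[17,20],[18,0],[19,7],[21,18],[35,0]]
[[14,15],[17,20],[18,0],[19,7],[21,18],[35,0]]
[[14,15],[17,20],[18,0],[19,8],[21,18],[35,0]]
[[14,15],[17,20],[18,0],[19,20],[24,18],[35,0]]
[[14,15],[17,20],[18,0],[19,20],[24,18],[35,0]]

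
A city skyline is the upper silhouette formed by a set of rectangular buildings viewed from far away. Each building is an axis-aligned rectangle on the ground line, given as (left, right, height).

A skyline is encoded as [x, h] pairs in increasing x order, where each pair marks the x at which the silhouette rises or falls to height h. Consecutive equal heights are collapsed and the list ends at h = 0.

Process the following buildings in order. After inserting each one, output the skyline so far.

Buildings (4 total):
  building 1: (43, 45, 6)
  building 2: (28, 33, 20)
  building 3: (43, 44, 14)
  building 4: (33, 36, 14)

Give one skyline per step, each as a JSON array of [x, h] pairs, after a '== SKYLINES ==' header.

== SKYLINES ==
[[43,6],[45,0]]
[[28,20],[33,0],[43,6],[45,0]]
[[28,20],[33,0],[43,14],[44,6],[45,0]]
[[28,20],[33,14],[36,0],[43,14],[44,6],[45,0]]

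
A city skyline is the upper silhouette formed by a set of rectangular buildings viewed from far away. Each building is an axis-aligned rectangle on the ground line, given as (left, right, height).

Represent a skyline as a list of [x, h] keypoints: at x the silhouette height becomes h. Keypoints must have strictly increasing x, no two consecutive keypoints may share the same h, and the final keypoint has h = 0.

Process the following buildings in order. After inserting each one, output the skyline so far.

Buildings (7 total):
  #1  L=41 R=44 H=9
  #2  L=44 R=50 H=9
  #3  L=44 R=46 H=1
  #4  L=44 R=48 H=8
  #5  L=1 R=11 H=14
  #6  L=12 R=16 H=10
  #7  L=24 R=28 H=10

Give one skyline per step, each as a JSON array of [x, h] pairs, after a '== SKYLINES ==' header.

== SKYLINES ==
[[41,9],[44,0]]
[[41,9],[50,0]]
[[41,9],[50,0]]
[[41,9],[50,0]]
[[1,14],[11,0],[41,9],[50,0]]
[[1,14],[11,0],[12,10],[16,0],[41,9],[50,0]]
[[1,14],[11,0],[12,10],[16,0],[24,10],[28,0],[41,9],[50,0]]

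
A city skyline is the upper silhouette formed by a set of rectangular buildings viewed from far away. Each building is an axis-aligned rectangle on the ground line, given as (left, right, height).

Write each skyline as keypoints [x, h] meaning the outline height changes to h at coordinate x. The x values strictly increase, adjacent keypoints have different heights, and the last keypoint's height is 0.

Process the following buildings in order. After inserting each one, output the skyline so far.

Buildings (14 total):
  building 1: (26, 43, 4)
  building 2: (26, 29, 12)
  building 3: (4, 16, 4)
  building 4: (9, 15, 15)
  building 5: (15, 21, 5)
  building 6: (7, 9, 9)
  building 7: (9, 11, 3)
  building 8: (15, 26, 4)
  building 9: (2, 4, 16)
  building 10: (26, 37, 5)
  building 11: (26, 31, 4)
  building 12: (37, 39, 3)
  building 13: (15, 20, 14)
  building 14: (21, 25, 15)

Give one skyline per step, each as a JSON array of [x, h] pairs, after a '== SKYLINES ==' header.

== SKYLINES ==
[[26,4],[43,0]]
[[26,12],[29,4],[43,0]]
[[4,4],[16,0],[26,12],[29,4],[43,0]]
[[4,4],[9,15],[15,4],[16,0],[26,12],[29,4],[43,0]]
[[4,4],[9,15],[15,5],[21,0],[26,12],[29,4],[43,0]]
[[4,4],[7,9],[9,15],[15,5],[21,0],[26,12],[29,4],[43,0]]
[[4,4],[7,9],[9,15],[15,5],[21,0],[26,12],[29,4],[43,0]]
[[4,4],[7,9],[9,15],[15,5],[21,4],[26,12],[29,4],[43,0]]
[[2,16],[4,4],[7,9],[9,15],[15,5],[21,4],[26,12],[29,4],[43,0]]
[[2,16],[4,4],[7,9],[9,15],[15,5],[21,4],[26,12],[29,5],[37,4],[43,0]]
[[2,16],[4,4],[7,9],[9,15],[15,5],[21,4],[26,12],[29,5],[37,4],[43,0]]
[[2,16],[4,4],[7,9],[9,15],[15,5],[21,4],[26,12],[29,5],[37,4],[43,0]]
[[2,16],[4,4],[7,9],[9,15],[15,14],[20,5],[21,4],[26,12],[29,5],[37,4],[43,0]]
[[2,16],[4,4],[7,9],[9,15],[15,14],[20,5],[21,15],[25,4],[26,12],[29,5],[37,4],[43,0]]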